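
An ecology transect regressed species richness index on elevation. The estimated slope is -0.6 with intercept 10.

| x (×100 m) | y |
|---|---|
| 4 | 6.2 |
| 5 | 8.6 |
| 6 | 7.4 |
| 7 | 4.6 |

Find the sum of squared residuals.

SSE = 6.96

x=4: ŷ = 10 − 0.6·4 = 7.6; r = 6.2 − 7.6 = -1.4
x=5: ŷ = 10 − 0.6·5 = 7; r = 8.6 − 7 = 1.6
x=6: ŷ = 10 − 0.6·6 = 6.4; r = 7.4 − 6.4 = 1
x=7: ŷ = 10 − 0.6·7 = 5.8; r = 4.6 − 5.8 = -1.2
SSE = 1.96 + 2.56 + 1 + 1.44 = 6.96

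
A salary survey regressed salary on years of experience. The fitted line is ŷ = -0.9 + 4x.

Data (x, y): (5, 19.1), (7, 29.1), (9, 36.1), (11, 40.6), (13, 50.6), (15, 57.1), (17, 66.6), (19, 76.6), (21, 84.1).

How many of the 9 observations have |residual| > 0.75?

x=5: ŷ = -0.9 + 4·5 = 19.1; r = 19.1 − 19.1 = 0
x=7: ŷ = -0.9 + 4·7 = 27.1; r = 29.1 − 27.1 = 2
x=9: ŷ = -0.9 + 4·9 = 35.1; r = 36.1 − 35.1 = 1
x=11: ŷ = -0.9 + 4·11 = 43.1; r = 40.6 − 43.1 = -2.5
x=13: ŷ = -0.9 + 4·13 = 51.1; r = 50.6 − 51.1 = -0.5
x=15: ŷ = -0.9 + 4·15 = 59.1; r = 57.1 − 59.1 = -2
x=17: ŷ = -0.9 + 4·17 = 67.1; r = 66.6 − 67.1 = -0.5
x=19: ŷ = -0.9 + 4·19 = 75.1; r = 76.6 − 75.1 = 1.5
x=21: ŷ = -0.9 + 4·21 = 83.1; r = 84.1 − 83.1 = 1
|r| > 0.75: x=7 (|r|=2), x=9 (|r|=1), x=11 (|r|=2.5), x=15 (|r|=2), x=19 (|r|=1.5), x=21 (|r|=1) → 6

6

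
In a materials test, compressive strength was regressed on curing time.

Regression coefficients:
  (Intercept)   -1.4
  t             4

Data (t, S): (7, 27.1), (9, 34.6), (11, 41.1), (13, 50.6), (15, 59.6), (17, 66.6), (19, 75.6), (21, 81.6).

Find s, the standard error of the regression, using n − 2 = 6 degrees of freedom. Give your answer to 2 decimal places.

s = 0.96

t=7: ŷ = -1.4 + 4·7 = 26.6; r = 27.1 − 26.6 = 0.5
t=9: ŷ = -1.4 + 4·9 = 34.6; r = 34.6 − 34.6 = 0
t=11: ŷ = -1.4 + 4·11 = 42.6; r = 41.1 − 42.6 = -1.5
t=13: ŷ = -1.4 + 4·13 = 50.6; r = 50.6 − 50.6 = 0
t=15: ŷ = -1.4 + 4·15 = 58.6; r = 59.6 − 58.6 = 1
t=17: ŷ = -1.4 + 4·17 = 66.6; r = 66.6 − 66.6 = 0
t=19: ŷ = -1.4 + 4·19 = 74.6; r = 75.6 − 74.6 = 1
t=21: ŷ = -1.4 + 4·21 = 82.6; r = 81.6 − 82.6 = -1
SSE = 0.25 + 0 + 2.25 + 0 + 1 + 0 + 1 + 1 = 5.5
s = √(5.5/6) = √0.916667 ≈ 0.96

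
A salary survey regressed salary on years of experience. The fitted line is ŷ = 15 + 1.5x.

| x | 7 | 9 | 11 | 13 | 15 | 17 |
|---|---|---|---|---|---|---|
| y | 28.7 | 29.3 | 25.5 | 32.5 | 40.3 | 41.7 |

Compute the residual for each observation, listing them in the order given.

3.2, 0.8, -6, -2, 2.8, 1.2

x=7: ŷ = 15 + 1.5·7 = 25.5; e = 28.7 − 25.5 = 3.2
x=9: ŷ = 15 + 1.5·9 = 28.5; e = 29.3 − 28.5 = 0.8
x=11: ŷ = 15 + 1.5·11 = 31.5; e = 25.5 − 31.5 = -6
x=13: ŷ = 15 + 1.5·13 = 34.5; e = 32.5 − 34.5 = -2
x=15: ŷ = 15 + 1.5·15 = 37.5; e = 40.3 − 37.5 = 2.8
x=17: ŷ = 15 + 1.5·17 = 40.5; e = 41.7 − 40.5 = 1.2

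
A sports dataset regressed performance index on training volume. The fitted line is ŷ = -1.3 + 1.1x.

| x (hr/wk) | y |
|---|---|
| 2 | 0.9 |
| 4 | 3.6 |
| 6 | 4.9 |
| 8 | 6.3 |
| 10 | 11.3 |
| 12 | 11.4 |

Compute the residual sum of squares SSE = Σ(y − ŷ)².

SSE = 4.66

x=2: ŷ = -1.3 + 1.1·2 = 0.9; r = 0.9 − 0.9 = 0
x=4: ŷ = -1.3 + 1.1·4 = 3.1; r = 3.6 − 3.1 = 0.5
x=6: ŷ = -1.3 + 1.1·6 = 5.3; r = 4.9 − 5.3 = -0.4
x=8: ŷ = -1.3 + 1.1·8 = 7.5; r = 6.3 − 7.5 = -1.2
x=10: ŷ = -1.3 + 1.1·10 = 9.7; r = 11.3 − 9.7 = 1.6
x=12: ŷ = -1.3 + 1.1·12 = 11.9; r = 11.4 − 11.9 = -0.5
SSE = 0 + 0.25 + 0.16 + 1.44 + 2.56 + 0.25 = 4.66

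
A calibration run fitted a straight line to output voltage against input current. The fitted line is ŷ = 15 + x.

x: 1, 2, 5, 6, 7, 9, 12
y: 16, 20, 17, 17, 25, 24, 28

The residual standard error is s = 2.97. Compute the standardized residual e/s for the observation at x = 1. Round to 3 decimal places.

0.000

ŷ = 15 + 1 = 16
e = 16 − 16 = 0
e/s = 0 / 2.97 = 0.000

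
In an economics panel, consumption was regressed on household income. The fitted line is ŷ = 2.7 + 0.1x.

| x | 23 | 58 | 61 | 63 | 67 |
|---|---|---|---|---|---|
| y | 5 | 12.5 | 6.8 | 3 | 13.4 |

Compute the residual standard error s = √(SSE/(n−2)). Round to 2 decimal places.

s = 4.90

x=23: ŷ = 2.7 + 0.1·23 = 5; r = 5 − 5 = 0
x=58: ŷ = 2.7 + 0.1·58 = 8.5; r = 12.5 − 8.5 = 4
x=61: ŷ = 2.7 + 0.1·61 = 8.8; r = 6.8 − 8.8 = -2
x=63: ŷ = 2.7 + 0.1·63 = 9; r = 3 − 9 = -6
x=67: ŷ = 2.7 + 0.1·67 = 9.4; r = 13.4 − 9.4 = 4
SSE = 0 + 16 + 4 + 36 + 16 = 72
s = √(72/3) = √24 ≈ 4.90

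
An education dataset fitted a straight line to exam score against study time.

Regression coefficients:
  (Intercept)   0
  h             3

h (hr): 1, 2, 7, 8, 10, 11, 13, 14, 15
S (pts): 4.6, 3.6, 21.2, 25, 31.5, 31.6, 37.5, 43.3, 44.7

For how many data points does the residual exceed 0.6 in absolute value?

h=1: ŷ = 3·1 = 3; e = 4.6 − 3 = 1.6
h=2: ŷ = 3·2 = 6; e = 3.6 − 6 = -2.4
h=7: ŷ = 3·7 = 21; e = 21.2 − 21 = 0.2
h=8: ŷ = 3·8 = 24; e = 25 − 24 = 1
h=10: ŷ = 3·10 = 30; e = 31.5 − 30 = 1.5
h=11: ŷ = 3·11 = 33; e = 31.6 − 33 = -1.4
h=13: ŷ = 3·13 = 39; e = 37.5 − 39 = -1.5
h=14: ŷ = 3·14 = 42; e = 43.3 − 42 = 1.3
h=15: ŷ = 3·15 = 45; e = 44.7 − 45 = -0.3
|e| > 0.6: h=1 (|e|=1.6), h=2 (|e|=2.4), h=8 (|e|=1), h=10 (|e|=1.5), h=11 (|e|=1.4), h=13 (|e|=1.5), h=14 (|e|=1.3) → 7

7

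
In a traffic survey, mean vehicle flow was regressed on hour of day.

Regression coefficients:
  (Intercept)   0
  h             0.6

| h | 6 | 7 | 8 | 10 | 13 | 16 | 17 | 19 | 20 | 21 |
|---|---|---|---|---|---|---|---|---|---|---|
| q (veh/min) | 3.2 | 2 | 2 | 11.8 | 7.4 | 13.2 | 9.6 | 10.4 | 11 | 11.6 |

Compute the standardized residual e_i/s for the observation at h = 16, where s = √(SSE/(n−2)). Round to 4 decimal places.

1.2833

h=6: q̂ = 0.6·6 = 3.6; e = 3.2 − 3.6 = -0.4
h=7: q̂ = 0.6·7 = 4.2; e = 2 − 4.2 = -2.2
h=8: q̂ = 0.6·8 = 4.8; e = 2 − 4.8 = -2.8
h=10: q̂ = 0.6·10 = 6; e = 11.8 − 6 = 5.8
h=13: q̂ = 0.6·13 = 7.8; e = 7.4 − 7.8 = -0.4
h=16: q̂ = 0.6·16 = 9.6; e = 13.2 − 9.6 = 3.6
h=17: q̂ = 0.6·17 = 10.2; e = 9.6 − 10.2 = -0.6
h=19: q̂ = 0.6·19 = 11.4; e = 10.4 − 11.4 = -1
h=20: q̂ = 0.6·20 = 12; e = 11 − 12 = -1
h=21: q̂ = 0.6·21 = 12.6; e = 11.6 − 12.6 = -1
SSE = 0.16 + 4.84 + 7.84 + 33.64 + 0.16 + 12.96 + 0.36 + 1 + 1 + 1 = 62.96
s = √(62.96/8) = 2.80535
e/s = 3.6 / 2.80535 = 1.2833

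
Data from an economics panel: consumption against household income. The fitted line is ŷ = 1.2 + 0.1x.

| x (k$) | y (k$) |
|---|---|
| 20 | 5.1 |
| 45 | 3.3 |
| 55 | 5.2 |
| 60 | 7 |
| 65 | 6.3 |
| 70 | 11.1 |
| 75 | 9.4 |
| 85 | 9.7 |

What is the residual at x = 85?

ŷ = 1.2 + 0.1·85 = 9.7
r = 9.7 − 9.7 = 0

r = 0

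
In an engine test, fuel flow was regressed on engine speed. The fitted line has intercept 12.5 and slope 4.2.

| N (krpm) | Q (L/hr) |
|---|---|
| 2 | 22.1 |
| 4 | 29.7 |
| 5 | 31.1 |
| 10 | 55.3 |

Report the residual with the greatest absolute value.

r = -2.4

N=2: Q̂ = 12.5 + 4.2·2 = 20.9; r = 22.1 − 20.9 = 1.2
N=4: Q̂ = 12.5 + 4.2·4 = 29.3; r = 29.7 − 29.3 = 0.4
N=5: Q̂ = 12.5 + 4.2·5 = 33.5; r = 31.1 − 33.5 = -2.4
N=10: Q̂ = 12.5 + 4.2·10 = 54.5; r = 55.3 − 54.5 = 0.8
Largest |r| is 2.4 at N = 5, residual -2.4.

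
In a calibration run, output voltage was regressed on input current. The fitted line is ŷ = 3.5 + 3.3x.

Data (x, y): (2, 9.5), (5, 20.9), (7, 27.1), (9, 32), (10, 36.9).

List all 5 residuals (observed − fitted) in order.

-0.6, 0.9, 0.5, -1.2, 0.4

x=2: ŷ = 3.5 + 3.3·2 = 10.1; r = 9.5 − 10.1 = -0.6
x=5: ŷ = 3.5 + 3.3·5 = 20; r = 20.9 − 20 = 0.9
x=7: ŷ = 3.5 + 3.3·7 = 26.6; r = 27.1 − 26.6 = 0.5
x=9: ŷ = 3.5 + 3.3·9 = 33.2; r = 32 − 33.2 = -1.2
x=10: ŷ = 3.5 + 3.3·10 = 36.5; r = 36.9 − 36.5 = 0.4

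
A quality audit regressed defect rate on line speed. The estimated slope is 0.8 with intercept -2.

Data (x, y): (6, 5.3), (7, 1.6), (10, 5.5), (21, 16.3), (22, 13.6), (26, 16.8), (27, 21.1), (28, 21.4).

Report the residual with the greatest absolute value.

r = 2.5

x=6: ŷ = -2 + 0.8·6 = 2.8; r = 5.3 − 2.8 = 2.5
x=7: ŷ = -2 + 0.8·7 = 3.6; r = 1.6 − 3.6 = -2
x=10: ŷ = -2 + 0.8·10 = 6; r = 5.5 − 6 = -0.5
x=21: ŷ = -2 + 0.8·21 = 14.8; r = 16.3 − 14.8 = 1.5
x=22: ŷ = -2 + 0.8·22 = 15.6; r = 13.6 − 15.6 = -2
x=26: ŷ = -2 + 0.8·26 = 18.8; r = 16.8 − 18.8 = -2
x=27: ŷ = -2 + 0.8·27 = 19.6; r = 21.1 − 19.6 = 1.5
x=28: ŷ = -2 + 0.8·28 = 20.4; r = 21.4 − 20.4 = 1
Largest |r| is 2.5 at x = 6, residual 2.5.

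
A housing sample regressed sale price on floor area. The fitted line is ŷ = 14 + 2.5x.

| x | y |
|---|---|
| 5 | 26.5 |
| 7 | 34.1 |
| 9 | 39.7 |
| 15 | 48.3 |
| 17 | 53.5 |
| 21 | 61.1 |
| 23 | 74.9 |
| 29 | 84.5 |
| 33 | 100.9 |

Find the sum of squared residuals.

SSE = 100.32

x=5: ŷ = 14 + 2.5·5 = 26.5; e = 26.5 − 26.5 = 0
x=7: ŷ = 14 + 2.5·7 = 31.5; e = 34.1 − 31.5 = 2.6
x=9: ŷ = 14 + 2.5·9 = 36.5; e = 39.7 − 36.5 = 3.2
x=15: ŷ = 14 + 2.5·15 = 51.5; e = 48.3 − 51.5 = -3.2
x=17: ŷ = 14 + 2.5·17 = 56.5; e = 53.5 − 56.5 = -3
x=21: ŷ = 14 + 2.5·21 = 66.5; e = 61.1 − 66.5 = -5.4
x=23: ŷ = 14 + 2.5·23 = 71.5; e = 74.9 − 71.5 = 3.4
x=29: ŷ = 14 + 2.5·29 = 86.5; e = 84.5 − 86.5 = -2
x=33: ŷ = 14 + 2.5·33 = 96.5; e = 100.9 − 96.5 = 4.4
SSE = 0 + 6.76 + 10.24 + 10.24 + 9 + 29.16 + 11.56 + 4 + 19.36 = 100.32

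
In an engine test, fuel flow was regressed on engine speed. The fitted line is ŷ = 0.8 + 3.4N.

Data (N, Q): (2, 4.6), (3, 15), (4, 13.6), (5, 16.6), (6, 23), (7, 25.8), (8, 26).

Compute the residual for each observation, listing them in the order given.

N=2: ŷ = 0.8 + 3.4·2 = 7.6; r = 4.6 − 7.6 = -3
N=3: ŷ = 0.8 + 3.4·3 = 11; r = 15 − 11 = 4
N=4: ŷ = 0.8 + 3.4·4 = 14.4; r = 13.6 − 14.4 = -0.8
N=5: ŷ = 0.8 + 3.4·5 = 17.8; r = 16.6 − 17.8 = -1.2
N=6: ŷ = 0.8 + 3.4·6 = 21.2; r = 23 − 21.2 = 1.8
N=7: ŷ = 0.8 + 3.4·7 = 24.6; r = 25.8 − 24.6 = 1.2
N=8: ŷ = 0.8 + 3.4·8 = 28; r = 26 − 28 = -2

-3, 4, -0.8, -1.2, 1.8, 1.2, -2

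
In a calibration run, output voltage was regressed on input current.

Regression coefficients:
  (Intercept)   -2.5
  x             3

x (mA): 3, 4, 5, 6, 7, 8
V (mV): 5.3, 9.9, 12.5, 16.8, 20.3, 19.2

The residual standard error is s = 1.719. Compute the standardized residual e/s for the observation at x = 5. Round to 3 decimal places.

0.000

ŷ = -2.5 + 3·5 = 12.5
e = 12.5 − 12.5 = 0
e/s = 0 / 1.719 = 0.000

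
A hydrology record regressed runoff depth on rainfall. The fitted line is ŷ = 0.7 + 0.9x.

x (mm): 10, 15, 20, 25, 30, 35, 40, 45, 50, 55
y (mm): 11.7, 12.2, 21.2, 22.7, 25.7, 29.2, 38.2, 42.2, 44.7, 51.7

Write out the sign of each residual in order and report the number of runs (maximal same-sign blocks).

x=10: ŷ = 0.7 + 0.9·10 = 9.7; r = 11.7 − 9.7 = 2
x=15: ŷ = 0.7 + 0.9·15 = 14.2; r = 12.2 − 14.2 = -2
x=20: ŷ = 0.7 + 0.9·20 = 18.7; r = 21.2 − 18.7 = 2.5
x=25: ŷ = 0.7 + 0.9·25 = 23.2; r = 22.7 − 23.2 = -0.5
x=30: ŷ = 0.7 + 0.9·30 = 27.7; r = 25.7 − 27.7 = -2
x=35: ŷ = 0.7 + 0.9·35 = 32.2; r = 29.2 − 32.2 = -3
x=40: ŷ = 0.7 + 0.9·40 = 36.7; r = 38.2 − 36.7 = 1.5
x=45: ŷ = 0.7 + 0.9·45 = 41.2; r = 42.2 − 41.2 = 1
x=50: ŷ = 0.7 + 0.9·50 = 45.7; r = 44.7 − 45.7 = -1
x=55: ŷ = 0.7 + 0.9·55 = 50.2; r = 51.7 − 50.2 = 1.5
Signs: + − + − − − + + − +
Runs: +×1, −×1, +×1, −×3, +×2, −×1, +×1 → 7

7 runs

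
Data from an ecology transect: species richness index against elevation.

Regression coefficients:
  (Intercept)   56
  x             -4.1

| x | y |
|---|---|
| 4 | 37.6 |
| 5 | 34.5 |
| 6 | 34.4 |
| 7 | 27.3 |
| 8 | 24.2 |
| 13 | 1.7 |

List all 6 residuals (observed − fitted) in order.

x=4: ŷ = 56 − 4.1·4 = 39.6; r = 37.6 − 39.6 = -2
x=5: ŷ = 56 − 4.1·5 = 35.5; r = 34.5 − 35.5 = -1
x=6: ŷ = 56 − 4.1·6 = 31.4; r = 34.4 − 31.4 = 3
x=7: ŷ = 56 − 4.1·7 = 27.3; r = 27.3 − 27.3 = 0
x=8: ŷ = 56 − 4.1·8 = 23.2; r = 24.2 − 23.2 = 1
x=13: ŷ = 56 − 4.1·13 = 2.7; r = 1.7 − 2.7 = -1

-2, -1, 3, 0, 1, -1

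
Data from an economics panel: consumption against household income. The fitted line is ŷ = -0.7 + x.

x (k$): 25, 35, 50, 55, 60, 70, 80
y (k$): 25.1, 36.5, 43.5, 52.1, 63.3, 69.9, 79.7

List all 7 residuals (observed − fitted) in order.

x=25: ŷ = -0.7 + 25 = 24.3; e = 25.1 − 24.3 = 0.8
x=35: ŷ = -0.7 + 35 = 34.3; e = 36.5 − 34.3 = 2.2
x=50: ŷ = -0.7 + 50 = 49.3; e = 43.5 − 49.3 = -5.8
x=55: ŷ = -0.7 + 55 = 54.3; e = 52.1 − 54.3 = -2.2
x=60: ŷ = -0.7 + 60 = 59.3; e = 63.3 − 59.3 = 4
x=70: ŷ = -0.7 + 70 = 69.3; e = 69.9 − 69.3 = 0.6
x=80: ŷ = -0.7 + 80 = 79.3; e = 79.7 − 79.3 = 0.4

0.8, 2.2, -5.8, -2.2, 4, 0.6, 0.4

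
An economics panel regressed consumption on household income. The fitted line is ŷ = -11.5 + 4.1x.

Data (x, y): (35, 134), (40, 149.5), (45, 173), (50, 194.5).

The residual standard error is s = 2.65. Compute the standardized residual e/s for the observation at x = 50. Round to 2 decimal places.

0.38

ŷ = -11.5 + 4.1·50 = 193.5
e = 194.5 − 193.5 = 1
e/s = 1 / 2.65 = 0.38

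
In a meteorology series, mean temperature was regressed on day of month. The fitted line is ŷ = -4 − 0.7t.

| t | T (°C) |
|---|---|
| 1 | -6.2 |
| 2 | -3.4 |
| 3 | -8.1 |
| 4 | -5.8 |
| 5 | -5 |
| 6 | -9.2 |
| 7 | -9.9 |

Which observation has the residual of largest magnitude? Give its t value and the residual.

t=1: ŷ = -4 − 0.7·1 = -4.7; e = -6.2 − (-4.7) = -1.5
t=2: ŷ = -4 − 0.7·2 = -5.4; e = -3.4 − (-5.4) = 2
t=3: ŷ = -4 − 0.7·3 = -6.1; e = -8.1 − (-6.1) = -2
t=4: ŷ = -4 − 0.7·4 = -6.8; e = -5.8 − (-6.8) = 1
t=5: ŷ = -4 − 0.7·5 = -7.5; e = -5 − (-7.5) = 2.5
t=6: ŷ = -4 − 0.7·6 = -8.2; e = -9.2 − (-8.2) = -1
t=7: ŷ = -4 − 0.7·7 = -8.9; e = -9.9 − (-8.9) = -1
Largest |e| is 2.5 at t = 5, residual 2.5.

t = 5, e = 2.5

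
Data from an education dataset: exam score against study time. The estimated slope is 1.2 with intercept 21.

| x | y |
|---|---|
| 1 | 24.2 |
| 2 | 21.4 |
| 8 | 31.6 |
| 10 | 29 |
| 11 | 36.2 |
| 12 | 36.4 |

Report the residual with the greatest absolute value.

x=1: ŷ = 21 + 1.2·1 = 22.2; r = 24.2 − 22.2 = 2
x=2: ŷ = 21 + 1.2·2 = 23.4; r = 21.4 − 23.4 = -2
x=8: ŷ = 21 + 1.2·8 = 30.6; r = 31.6 − 30.6 = 1
x=10: ŷ = 21 + 1.2·10 = 33; r = 29 − 33 = -4
x=11: ŷ = 21 + 1.2·11 = 34.2; r = 36.2 − 34.2 = 2
x=12: ŷ = 21 + 1.2·12 = 35.4; r = 36.4 − 35.4 = 1
Largest |r| is 4 at x = 10, residual -4.

r = -4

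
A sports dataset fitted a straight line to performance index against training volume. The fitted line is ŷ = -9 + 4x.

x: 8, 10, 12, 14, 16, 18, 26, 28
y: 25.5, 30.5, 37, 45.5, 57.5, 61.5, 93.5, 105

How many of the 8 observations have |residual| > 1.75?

4

x=8: ŷ = -9 + 4·8 = 23; e = 25.5 − 23 = 2.5
x=10: ŷ = -9 + 4·10 = 31; e = 30.5 − 31 = -0.5
x=12: ŷ = -9 + 4·12 = 39; e = 37 − 39 = -2
x=14: ŷ = -9 + 4·14 = 47; e = 45.5 − 47 = -1.5
x=16: ŷ = -9 + 4·16 = 55; e = 57.5 − 55 = 2.5
x=18: ŷ = -9 + 4·18 = 63; e = 61.5 − 63 = -1.5
x=26: ŷ = -9 + 4·26 = 95; e = 93.5 − 95 = -1.5
x=28: ŷ = -9 + 4·28 = 103; e = 105 − 103 = 2
|e| > 1.75: x=8 (|e|=2.5), x=12 (|e|=2), x=16 (|e|=2.5), x=28 (|e|=2) → 4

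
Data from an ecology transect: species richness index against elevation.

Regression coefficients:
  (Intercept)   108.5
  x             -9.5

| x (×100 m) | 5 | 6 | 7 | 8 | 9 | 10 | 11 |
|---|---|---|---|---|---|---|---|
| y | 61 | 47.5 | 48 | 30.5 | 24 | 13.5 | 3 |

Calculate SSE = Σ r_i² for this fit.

SSE = 58

x=5: ŷ = 108.5 − 9.5·5 = 61; r = 61 − 61 = 0
x=6: ŷ = 108.5 − 9.5·6 = 51.5; r = 47.5 − 51.5 = -4
x=7: ŷ = 108.5 − 9.5·7 = 42; r = 48 − 42 = 6
x=8: ŷ = 108.5 − 9.5·8 = 32.5; r = 30.5 − 32.5 = -2
x=9: ŷ = 108.5 − 9.5·9 = 23; r = 24 − 23 = 1
x=10: ŷ = 108.5 − 9.5·10 = 13.5; r = 13.5 − 13.5 = 0
x=11: ŷ = 108.5 − 9.5·11 = 4; r = 3 − 4 = -1
SSE = 0 + 16 + 36 + 4 + 1 + 0 + 1 = 58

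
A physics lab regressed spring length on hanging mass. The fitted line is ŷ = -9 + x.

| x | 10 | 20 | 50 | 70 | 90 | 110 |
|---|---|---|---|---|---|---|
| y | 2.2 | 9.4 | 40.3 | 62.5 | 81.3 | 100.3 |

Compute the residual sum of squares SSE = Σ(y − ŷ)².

x=10: ŷ = -9 + 10 = 1; r = 2.2 − 1 = 1.2
x=20: ŷ = -9 + 20 = 11; r = 9.4 − 11 = -1.6
x=50: ŷ = -9 + 50 = 41; r = 40.3 − 41 = -0.7
x=70: ŷ = -9 + 70 = 61; r = 62.5 − 61 = 1.5
x=90: ŷ = -9 + 90 = 81; r = 81.3 − 81 = 0.3
x=110: ŷ = -9 + 110 = 101; r = 100.3 − 101 = -0.7
SSE = 1.44 + 2.56 + 0.49 + 2.25 + 0.09 + 0.49 = 7.32

SSE = 7.32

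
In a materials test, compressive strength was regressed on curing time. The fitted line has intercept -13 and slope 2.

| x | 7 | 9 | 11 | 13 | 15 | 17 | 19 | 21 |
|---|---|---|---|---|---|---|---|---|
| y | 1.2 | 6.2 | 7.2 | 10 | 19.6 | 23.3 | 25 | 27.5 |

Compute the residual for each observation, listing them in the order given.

0.2, 1.2, -1.8, -3, 2.6, 2.3, 0, -1.5

x=7: ŷ = -13 + 2·7 = 1; r = 1.2 − 1 = 0.2
x=9: ŷ = -13 + 2·9 = 5; r = 6.2 − 5 = 1.2
x=11: ŷ = -13 + 2·11 = 9; r = 7.2 − 9 = -1.8
x=13: ŷ = -13 + 2·13 = 13; r = 10 − 13 = -3
x=15: ŷ = -13 + 2·15 = 17; r = 19.6 − 17 = 2.6
x=17: ŷ = -13 + 2·17 = 21; r = 23.3 − 21 = 2.3
x=19: ŷ = -13 + 2·19 = 25; r = 25 − 25 = 0
x=21: ŷ = -13 + 2·21 = 29; r = 27.5 − 29 = -1.5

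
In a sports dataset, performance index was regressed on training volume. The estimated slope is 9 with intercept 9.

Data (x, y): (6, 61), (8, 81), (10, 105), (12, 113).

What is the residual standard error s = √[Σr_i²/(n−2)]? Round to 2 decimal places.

s = 5.29

x=6: ŷ = 9 + 9·6 = 63; r = 61 − 63 = -2
x=8: ŷ = 9 + 9·8 = 81; r = 81 − 81 = 0
x=10: ŷ = 9 + 9·10 = 99; r = 105 − 99 = 6
x=12: ŷ = 9 + 9·12 = 117; r = 113 − 117 = -4
SSE = 4 + 0 + 36 + 16 = 56
s = √(56/2) = √28 ≈ 5.29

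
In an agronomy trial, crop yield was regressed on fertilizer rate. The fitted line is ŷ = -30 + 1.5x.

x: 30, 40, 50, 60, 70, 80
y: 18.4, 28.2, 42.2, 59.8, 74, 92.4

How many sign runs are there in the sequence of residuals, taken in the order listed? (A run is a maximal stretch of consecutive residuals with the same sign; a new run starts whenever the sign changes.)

3 runs

x=30: ŷ = -30 + 1.5·30 = 15; e = 18.4 − 15 = 3.4
x=40: ŷ = -30 + 1.5·40 = 30; e = 28.2 − 30 = -1.8
x=50: ŷ = -30 + 1.5·50 = 45; e = 42.2 − 45 = -2.8
x=60: ŷ = -30 + 1.5·60 = 60; e = 59.8 − 60 = -0.2
x=70: ŷ = -30 + 1.5·70 = 75; e = 74 − 75 = -1
x=80: ŷ = -30 + 1.5·80 = 90; e = 92.4 − 90 = 2.4
Signs: + − − − − +
Runs: +×1, −×4, +×1 → 3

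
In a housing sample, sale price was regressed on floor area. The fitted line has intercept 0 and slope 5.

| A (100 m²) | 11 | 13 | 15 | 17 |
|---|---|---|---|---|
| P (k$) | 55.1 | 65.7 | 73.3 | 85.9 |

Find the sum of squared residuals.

SSE = 4.2

A=11: P̂ = 5·11 = 55; r = 55.1 − 55 = 0.1
A=13: P̂ = 5·13 = 65; r = 65.7 − 65 = 0.7
A=15: P̂ = 5·15 = 75; r = 73.3 − 75 = -1.7
A=17: P̂ = 5·17 = 85; r = 85.9 − 85 = 0.9
SSE = 0.01 + 0.49 + 2.89 + 0.81 = 4.2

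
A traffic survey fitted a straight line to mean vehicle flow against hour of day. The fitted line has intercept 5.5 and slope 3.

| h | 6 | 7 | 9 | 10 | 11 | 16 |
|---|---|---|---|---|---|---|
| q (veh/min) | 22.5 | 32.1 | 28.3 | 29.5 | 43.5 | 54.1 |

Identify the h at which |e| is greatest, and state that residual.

h = 10, e = -6

h=6: ŷ = 5.5 + 3·6 = 23.5; e = 22.5 − 23.5 = -1
h=7: ŷ = 5.5 + 3·7 = 26.5; e = 32.1 − 26.5 = 5.6
h=9: ŷ = 5.5 + 3·9 = 32.5; e = 28.3 − 32.5 = -4.2
h=10: ŷ = 5.5 + 3·10 = 35.5; e = 29.5 − 35.5 = -6
h=11: ŷ = 5.5 + 3·11 = 38.5; e = 43.5 − 38.5 = 5
h=16: ŷ = 5.5 + 3·16 = 53.5; e = 54.1 − 53.5 = 0.6
Largest |e| is 6 at h = 10, residual -6.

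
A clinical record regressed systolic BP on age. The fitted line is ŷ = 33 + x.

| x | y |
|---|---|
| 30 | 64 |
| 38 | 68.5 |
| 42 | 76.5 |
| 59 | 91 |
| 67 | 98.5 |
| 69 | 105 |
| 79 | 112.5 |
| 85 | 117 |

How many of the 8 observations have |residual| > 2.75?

1

x=30: ŷ = 33 + 30 = 63; r = 64 − 63 = 1
x=38: ŷ = 33 + 38 = 71; r = 68.5 − 71 = -2.5
x=42: ŷ = 33 + 42 = 75; r = 76.5 − 75 = 1.5
x=59: ŷ = 33 + 59 = 92; r = 91 − 92 = -1
x=67: ŷ = 33 + 67 = 100; r = 98.5 − 100 = -1.5
x=69: ŷ = 33 + 69 = 102; r = 105 − 102 = 3
x=79: ŷ = 33 + 79 = 112; r = 112.5 − 112 = 0.5
x=85: ŷ = 33 + 85 = 118; r = 117 − 118 = -1
|r| > 2.75: x=69 (|r|=3) → 1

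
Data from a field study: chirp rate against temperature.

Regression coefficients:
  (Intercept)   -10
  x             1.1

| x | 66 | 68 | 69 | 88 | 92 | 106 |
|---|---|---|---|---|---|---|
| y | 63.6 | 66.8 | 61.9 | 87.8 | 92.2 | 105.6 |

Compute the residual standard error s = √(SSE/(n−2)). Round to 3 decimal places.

s = 2.449

x=66: ŷ = -10 + 1.1·66 = 62.6; r = 63.6 − 62.6 = 1
x=68: ŷ = -10 + 1.1·68 = 64.8; r = 66.8 − 64.8 = 2
x=69: ŷ = -10 + 1.1·69 = 65.9; r = 61.9 − 65.9 = -4
x=88: ŷ = -10 + 1.1·88 = 86.8; r = 87.8 − 86.8 = 1
x=92: ŷ = -10 + 1.1·92 = 91.2; r = 92.2 − 91.2 = 1
x=106: ŷ = -10 + 1.1·106 = 106.6; r = 105.6 − 106.6 = -1
SSE = 1 + 4 + 16 + 1 + 1 + 1 = 24
s = √(24/4) = √6 ≈ 2.449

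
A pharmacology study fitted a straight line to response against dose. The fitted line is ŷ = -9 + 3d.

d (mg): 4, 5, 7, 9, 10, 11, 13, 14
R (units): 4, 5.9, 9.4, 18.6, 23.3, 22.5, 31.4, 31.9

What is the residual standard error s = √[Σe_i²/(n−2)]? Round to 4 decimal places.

s = 1.7720

d=4: ŷ = -9 + 3·4 = 3; e = 4 − 3 = 1
d=5: ŷ = -9 + 3·5 = 6; e = 5.9 − 6 = -0.1
d=7: ŷ = -9 + 3·7 = 12; e = 9.4 − 12 = -2.6
d=9: ŷ = -9 + 3·9 = 18; e = 18.6 − 18 = 0.6
d=10: ŷ = -9 + 3·10 = 21; e = 23.3 − 21 = 2.3
d=11: ŷ = -9 + 3·11 = 24; e = 22.5 − 24 = -1.5
d=13: ŷ = -9 + 3·13 = 30; e = 31.4 − 30 = 1.4
d=14: ŷ = -9 + 3·14 = 33; e = 31.9 − 33 = -1.1
SSE = 1 + 0.01 + 6.76 + 0.36 + 5.29 + 2.25 + 1.96 + 1.21 = 18.84
s = √(18.84/6) = √3.14 ≈ 1.7720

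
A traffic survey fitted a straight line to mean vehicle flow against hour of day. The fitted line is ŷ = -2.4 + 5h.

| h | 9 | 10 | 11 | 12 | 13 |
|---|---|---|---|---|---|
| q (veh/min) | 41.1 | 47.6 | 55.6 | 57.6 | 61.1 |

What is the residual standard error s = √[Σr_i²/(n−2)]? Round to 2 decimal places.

h=9: ŷ = -2.4 + 5·9 = 42.6; r = 41.1 − 42.6 = -1.5
h=10: ŷ = -2.4 + 5·10 = 47.6; r = 47.6 − 47.6 = 0
h=11: ŷ = -2.4 + 5·11 = 52.6; r = 55.6 − 52.6 = 3
h=12: ŷ = -2.4 + 5·12 = 57.6; r = 57.6 − 57.6 = 0
h=13: ŷ = -2.4 + 5·13 = 62.6; r = 61.1 − 62.6 = -1.5
SSE = 2.25 + 0 + 9 + 0 + 2.25 = 13.5
s = √(13.5/3) = √4.5 ≈ 2.12

s = 2.12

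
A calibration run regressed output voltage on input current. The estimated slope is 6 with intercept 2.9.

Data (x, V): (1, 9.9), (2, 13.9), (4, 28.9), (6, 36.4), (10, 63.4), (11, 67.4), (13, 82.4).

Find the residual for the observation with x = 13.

V̂ = 2.9 + 6·13 = 80.9
r = 82.4 − 80.9 = 1.5

r = 1.5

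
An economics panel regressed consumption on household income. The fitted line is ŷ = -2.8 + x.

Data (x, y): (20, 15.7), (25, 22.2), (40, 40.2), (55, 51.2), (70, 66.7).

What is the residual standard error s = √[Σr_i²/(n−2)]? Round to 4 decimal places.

x=20: ŷ = -2.8 + 20 = 17.2; r = 15.7 − 17.2 = -1.5
x=25: ŷ = -2.8 + 25 = 22.2; r = 22.2 − 22.2 = 0
x=40: ŷ = -2.8 + 40 = 37.2; r = 40.2 − 37.2 = 3
x=55: ŷ = -2.8 + 55 = 52.2; r = 51.2 − 52.2 = -1
x=70: ŷ = -2.8 + 70 = 67.2; r = 66.7 − 67.2 = -0.5
SSE = 2.25 + 0 + 9 + 1 + 0.25 = 12.5
s = √(12.5/3) = √4.16667 ≈ 2.0412

s = 2.0412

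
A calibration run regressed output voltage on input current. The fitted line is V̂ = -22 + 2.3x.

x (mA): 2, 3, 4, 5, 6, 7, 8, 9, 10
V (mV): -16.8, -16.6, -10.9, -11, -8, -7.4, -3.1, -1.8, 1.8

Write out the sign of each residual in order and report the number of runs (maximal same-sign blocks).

x=2: V̂ = -22 + 2.3·2 = -17.4; e = -16.8 − (-17.4) = 0.6
x=3: V̂ = -22 + 2.3·3 = -15.1; e = -16.6 − (-15.1) = -1.5
x=4: V̂ = -22 + 2.3·4 = -12.8; e = -10.9 − (-12.8) = 1.9
x=5: V̂ = -22 + 2.3·5 = -10.5; e = -11 − (-10.5) = -0.5
x=6: V̂ = -22 + 2.3·6 = -8.2; e = -8 − (-8.2) = 0.2
x=7: V̂ = -22 + 2.3·7 = -5.9; e = -7.4 − (-5.9) = -1.5
x=8: V̂ = -22 + 2.3·8 = -3.6; e = -3.1 − (-3.6) = 0.5
x=9: V̂ = -22 + 2.3·9 = -1.3; e = -1.8 − (-1.3) = -0.5
x=10: V̂ = -22 + 2.3·10 = 1; e = 1.8 − 1 = 0.8
Signs: + − + − + − + − +
Runs: +×1, −×1, +×1, −×1, +×1, −×1, +×1, −×1, +×1 → 9

9 runs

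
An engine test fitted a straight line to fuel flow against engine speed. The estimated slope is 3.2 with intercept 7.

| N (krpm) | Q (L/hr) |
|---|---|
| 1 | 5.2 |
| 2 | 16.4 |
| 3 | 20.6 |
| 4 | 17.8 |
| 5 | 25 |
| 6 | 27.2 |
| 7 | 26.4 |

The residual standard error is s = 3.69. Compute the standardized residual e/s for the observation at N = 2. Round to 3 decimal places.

ŷ = 7 + 3.2·2 = 13.4
e = 16.4 − 13.4 = 3
e/s = 3 / 3.69 = 0.813

0.813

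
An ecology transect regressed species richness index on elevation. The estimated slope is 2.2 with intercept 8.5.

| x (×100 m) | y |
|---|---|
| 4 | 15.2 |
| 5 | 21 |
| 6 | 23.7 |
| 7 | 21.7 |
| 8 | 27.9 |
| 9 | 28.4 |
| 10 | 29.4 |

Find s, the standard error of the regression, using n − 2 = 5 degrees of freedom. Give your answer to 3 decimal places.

x=4: ŷ = 8.5 + 2.2·4 = 17.3; r = 15.2 − 17.3 = -2.1
x=5: ŷ = 8.5 + 2.2·5 = 19.5; r = 21 − 19.5 = 1.5
x=6: ŷ = 8.5 + 2.2·6 = 21.7; r = 23.7 − 21.7 = 2
x=7: ŷ = 8.5 + 2.2·7 = 23.9; r = 21.7 − 23.9 = -2.2
x=8: ŷ = 8.5 + 2.2·8 = 26.1; r = 27.9 − 26.1 = 1.8
x=9: ŷ = 8.5 + 2.2·9 = 28.3; r = 28.4 − 28.3 = 0.1
x=10: ŷ = 8.5 + 2.2·10 = 30.5; r = 29.4 − 30.5 = -1.1
SSE = 4.41 + 2.25 + 4 + 4.84 + 3.24 + 0.01 + 1.21 = 19.96
s = √(19.96/5) = √3.992 ≈ 1.998

s = 1.998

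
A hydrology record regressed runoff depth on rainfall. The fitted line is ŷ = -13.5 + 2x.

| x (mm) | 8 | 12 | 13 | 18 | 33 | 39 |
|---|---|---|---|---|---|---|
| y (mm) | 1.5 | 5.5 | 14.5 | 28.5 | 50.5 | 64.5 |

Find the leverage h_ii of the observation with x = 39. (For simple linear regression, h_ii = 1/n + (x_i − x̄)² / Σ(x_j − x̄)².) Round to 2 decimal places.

x̄ = (8 + 12 + 13 + 18 + 33 + 39)/6 = 20.5
Σ(x − x̄)² = 156.25 + 72.25 + 56.25 + 6.25 + 156.25 + 342.25 = 789.5
h = 1/6 + (18.5)²/789.5 = 0.166667 + 0.433502 = 0.60

h = 0.60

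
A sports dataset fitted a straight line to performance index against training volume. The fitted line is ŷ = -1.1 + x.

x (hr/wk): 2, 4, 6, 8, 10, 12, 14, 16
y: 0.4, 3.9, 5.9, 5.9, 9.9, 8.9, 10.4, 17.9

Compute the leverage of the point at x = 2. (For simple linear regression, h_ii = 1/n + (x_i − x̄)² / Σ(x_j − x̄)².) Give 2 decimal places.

h = 0.42

x̄ = (2 + 4 + 6 + 8 + 10 + 12 + 14 + 16)/8 = 9
Σ(x − x̄)² = 49 + 25 + 9 + 1 + 1 + 9 + 25 + 49 = 168
h = 1/8 + (-7)²/168 = 0.125 + 0.291667 = 0.42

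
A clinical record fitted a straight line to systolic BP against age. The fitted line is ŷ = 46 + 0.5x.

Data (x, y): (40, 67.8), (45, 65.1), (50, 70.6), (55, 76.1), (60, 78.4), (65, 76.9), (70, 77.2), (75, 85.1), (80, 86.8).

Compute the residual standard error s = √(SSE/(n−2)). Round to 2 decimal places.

s = 2.61

x=40: ŷ = 46 + 0.5·40 = 66; r = 67.8 − 66 = 1.8
x=45: ŷ = 46 + 0.5·45 = 68.5; r = 65.1 − 68.5 = -3.4
x=50: ŷ = 46 + 0.5·50 = 71; r = 70.6 − 71 = -0.4
x=55: ŷ = 46 + 0.5·55 = 73.5; r = 76.1 − 73.5 = 2.6
x=60: ŷ = 46 + 0.5·60 = 76; r = 78.4 − 76 = 2.4
x=65: ŷ = 46 + 0.5·65 = 78.5; r = 76.9 − 78.5 = -1.6
x=70: ŷ = 46 + 0.5·70 = 81; r = 77.2 − 81 = -3.8
x=75: ŷ = 46 + 0.5·75 = 83.5; r = 85.1 − 83.5 = 1.6
x=80: ŷ = 46 + 0.5·80 = 86; r = 86.8 − 86 = 0.8
SSE = 3.24 + 11.56 + 0.16 + 6.76 + 5.76 + 2.56 + 14.44 + 2.56 + 0.64 = 47.68
s = √(47.68/7) = √6.81143 ≈ 2.61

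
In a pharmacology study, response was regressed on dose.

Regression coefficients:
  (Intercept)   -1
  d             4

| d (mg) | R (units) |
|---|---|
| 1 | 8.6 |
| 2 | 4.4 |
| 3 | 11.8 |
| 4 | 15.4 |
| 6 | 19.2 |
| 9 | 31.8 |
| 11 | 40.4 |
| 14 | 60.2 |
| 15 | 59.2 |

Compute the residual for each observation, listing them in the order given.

5.6, -2.6, 0.8, 0.4, -3.8, -3.2, -2.6, 5.2, 0.2

d=1: R̂ = -1 + 4·1 = 3; e = 8.6 − 3 = 5.6
d=2: R̂ = -1 + 4·2 = 7; e = 4.4 − 7 = -2.6
d=3: R̂ = -1 + 4·3 = 11; e = 11.8 − 11 = 0.8
d=4: R̂ = -1 + 4·4 = 15; e = 15.4 − 15 = 0.4
d=6: R̂ = -1 + 4·6 = 23; e = 19.2 − 23 = -3.8
d=9: R̂ = -1 + 4·9 = 35; e = 31.8 − 35 = -3.2
d=11: R̂ = -1 + 4·11 = 43; e = 40.4 − 43 = -2.6
d=14: R̂ = -1 + 4·14 = 55; e = 60.2 − 55 = 5.2
d=15: R̂ = -1 + 4·15 = 59; e = 59.2 − 59 = 0.2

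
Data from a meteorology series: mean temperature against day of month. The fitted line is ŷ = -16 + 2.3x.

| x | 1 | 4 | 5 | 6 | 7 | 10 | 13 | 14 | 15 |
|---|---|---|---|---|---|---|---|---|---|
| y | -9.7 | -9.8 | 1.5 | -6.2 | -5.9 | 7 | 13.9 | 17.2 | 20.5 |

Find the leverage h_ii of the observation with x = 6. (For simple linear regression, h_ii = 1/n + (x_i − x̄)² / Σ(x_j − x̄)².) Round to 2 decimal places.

x̄ = (1 + 4 + 5 + 6 + 7 + 10 + 13 + 14 + 15)/9 = 8.33333
Σ(x − x̄)² = 53.7778 + 18.7778 + 11.1111 + 5.44444 + 1.77778 + 2.77778 + 21.7778 + 32.1111 + 44.4444 = 192
h = 1/9 + (-2.33333)²/192 = 0.111111 + 0.0283565 = 0.14

h = 0.14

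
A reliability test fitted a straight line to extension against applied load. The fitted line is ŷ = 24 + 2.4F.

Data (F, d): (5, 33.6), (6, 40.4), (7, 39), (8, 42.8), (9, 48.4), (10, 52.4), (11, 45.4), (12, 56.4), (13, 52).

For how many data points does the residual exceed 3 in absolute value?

F=5: ŷ = 24 + 2.4·5 = 36; r = 33.6 − 36 = -2.4
F=6: ŷ = 24 + 2.4·6 = 38.4; r = 40.4 − 38.4 = 2
F=7: ŷ = 24 + 2.4·7 = 40.8; r = 39 − 40.8 = -1.8
F=8: ŷ = 24 + 2.4·8 = 43.2; r = 42.8 − 43.2 = -0.4
F=9: ŷ = 24 + 2.4·9 = 45.6; r = 48.4 − 45.6 = 2.8
F=10: ŷ = 24 + 2.4·10 = 48; r = 52.4 − 48 = 4.4
F=11: ŷ = 24 + 2.4·11 = 50.4; r = 45.4 − 50.4 = -5
F=12: ŷ = 24 + 2.4·12 = 52.8; r = 56.4 − 52.8 = 3.6
F=13: ŷ = 24 + 2.4·13 = 55.2; r = 52 − 55.2 = -3.2
|r| > 3: F=10 (|r|=4.4), F=11 (|r|=5), F=12 (|r|=3.6), F=13 (|r|=3.2) → 4

4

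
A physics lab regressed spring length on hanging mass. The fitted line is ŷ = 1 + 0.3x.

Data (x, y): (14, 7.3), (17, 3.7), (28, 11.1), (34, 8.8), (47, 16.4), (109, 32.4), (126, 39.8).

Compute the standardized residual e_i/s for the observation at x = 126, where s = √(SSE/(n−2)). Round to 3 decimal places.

x=14: ŷ = 1 + 0.3·14 = 5.2; e = 7.3 − 5.2 = 2.1
x=17: ŷ = 1 + 0.3·17 = 6.1; e = 3.7 − 6.1 = -2.4
x=28: ŷ = 1 + 0.3·28 = 9.4; e = 11.1 − 9.4 = 1.7
x=34: ŷ = 1 + 0.3·34 = 11.2; e = 8.8 − 11.2 = -2.4
x=47: ŷ = 1 + 0.3·47 = 15.1; e = 16.4 − 15.1 = 1.3
x=109: ŷ = 1 + 0.3·109 = 33.7; e = 32.4 − 33.7 = -1.3
x=126: ŷ = 1 + 0.3·126 = 38.8; e = 39.8 − 38.8 = 1
SSE = 4.41 + 5.76 + 2.89 + 5.76 + 1.69 + 1.69 + 1 = 23.2
s = √(23.2/5) = 2.15407
e/s = 1 / 2.15407 = 0.464

0.464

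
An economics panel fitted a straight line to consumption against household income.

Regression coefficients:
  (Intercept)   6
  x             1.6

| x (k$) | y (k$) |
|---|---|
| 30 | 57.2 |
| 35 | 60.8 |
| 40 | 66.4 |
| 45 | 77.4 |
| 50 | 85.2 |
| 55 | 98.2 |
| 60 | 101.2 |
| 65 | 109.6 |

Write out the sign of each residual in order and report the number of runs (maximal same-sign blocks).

x=30: ŷ = 6 + 1.6·30 = 54; r = 57.2 − 54 = 3.2
x=35: ŷ = 6 + 1.6·35 = 62; r = 60.8 − 62 = -1.2
x=40: ŷ = 6 + 1.6·40 = 70; r = 66.4 − 70 = -3.6
x=45: ŷ = 6 + 1.6·45 = 78; r = 77.4 − 78 = -0.6
x=50: ŷ = 6 + 1.6·50 = 86; r = 85.2 − 86 = -0.8
x=55: ŷ = 6 + 1.6·55 = 94; r = 98.2 − 94 = 4.2
x=60: ŷ = 6 + 1.6·60 = 102; r = 101.2 − 102 = -0.8
x=65: ŷ = 6 + 1.6·65 = 110; r = 109.6 − 110 = -0.4
Signs: + − − − − + − −
Runs: +×1, −×4, +×1, −×2 → 4

4 runs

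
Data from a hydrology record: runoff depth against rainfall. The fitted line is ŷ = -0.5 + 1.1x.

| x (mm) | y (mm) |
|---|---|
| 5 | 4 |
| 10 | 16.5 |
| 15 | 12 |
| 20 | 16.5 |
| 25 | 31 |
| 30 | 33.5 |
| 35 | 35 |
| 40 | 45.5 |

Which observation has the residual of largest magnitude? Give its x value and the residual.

x = 10, r = 6

x=5: ŷ = -0.5 + 1.1·5 = 5; r = 4 − 5 = -1
x=10: ŷ = -0.5 + 1.1·10 = 10.5; r = 16.5 − 10.5 = 6
x=15: ŷ = -0.5 + 1.1·15 = 16; r = 12 − 16 = -4
x=20: ŷ = -0.5 + 1.1·20 = 21.5; r = 16.5 − 21.5 = -5
x=25: ŷ = -0.5 + 1.1·25 = 27; r = 31 − 27 = 4
x=30: ŷ = -0.5 + 1.1·30 = 32.5; r = 33.5 − 32.5 = 1
x=35: ŷ = -0.5 + 1.1·35 = 38; r = 35 − 38 = -3
x=40: ŷ = -0.5 + 1.1·40 = 43.5; r = 45.5 − 43.5 = 2
Largest |r| is 6 at x = 10, residual 6.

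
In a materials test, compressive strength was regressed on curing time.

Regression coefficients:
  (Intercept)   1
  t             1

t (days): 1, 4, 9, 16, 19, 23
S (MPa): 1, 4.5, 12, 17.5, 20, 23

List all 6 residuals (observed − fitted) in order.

t=1: Ŝ = 1 + 1 = 2; r = 1 − 2 = -1
t=4: Ŝ = 1 + 4 = 5; r = 4.5 − 5 = -0.5
t=9: Ŝ = 1 + 9 = 10; r = 12 − 10 = 2
t=16: Ŝ = 1 + 16 = 17; r = 17.5 − 17 = 0.5
t=19: Ŝ = 1 + 19 = 20; r = 20 − 20 = 0
t=23: Ŝ = 1 + 23 = 24; r = 23 − 24 = -1

-1, -0.5, 2, 0.5, 0, -1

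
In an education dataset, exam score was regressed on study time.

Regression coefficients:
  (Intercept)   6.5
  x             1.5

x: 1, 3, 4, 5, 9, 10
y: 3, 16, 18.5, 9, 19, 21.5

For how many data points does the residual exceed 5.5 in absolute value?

x=1: ŷ = 6.5 + 1.5·1 = 8; e = 3 − 8 = -5
x=3: ŷ = 6.5 + 1.5·3 = 11; e = 16 − 11 = 5
x=4: ŷ = 6.5 + 1.5·4 = 12.5; e = 18.5 − 12.5 = 6
x=5: ŷ = 6.5 + 1.5·5 = 14; e = 9 − 14 = -5
x=9: ŷ = 6.5 + 1.5·9 = 20; e = 19 − 20 = -1
x=10: ŷ = 6.5 + 1.5·10 = 21.5; e = 21.5 − 21.5 = 0
|e| > 5.5: x=4 (|e|=6) → 1

1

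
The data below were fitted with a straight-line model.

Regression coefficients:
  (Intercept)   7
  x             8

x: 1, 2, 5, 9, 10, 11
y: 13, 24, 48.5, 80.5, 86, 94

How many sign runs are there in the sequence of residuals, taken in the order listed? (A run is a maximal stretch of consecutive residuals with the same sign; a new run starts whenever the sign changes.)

x=1: ŷ = 7 + 8·1 = 15; r = 13 − 15 = -2
x=2: ŷ = 7 + 8·2 = 23; r = 24 − 23 = 1
x=5: ŷ = 7 + 8·5 = 47; r = 48.5 − 47 = 1.5
x=9: ŷ = 7 + 8·9 = 79; r = 80.5 − 79 = 1.5
x=10: ŷ = 7 + 8·10 = 87; r = 86 − 87 = -1
x=11: ŷ = 7 + 8·11 = 95; r = 94 − 95 = -1
Signs: − + + + − −
Runs: −×1, +×3, −×2 → 3

3 runs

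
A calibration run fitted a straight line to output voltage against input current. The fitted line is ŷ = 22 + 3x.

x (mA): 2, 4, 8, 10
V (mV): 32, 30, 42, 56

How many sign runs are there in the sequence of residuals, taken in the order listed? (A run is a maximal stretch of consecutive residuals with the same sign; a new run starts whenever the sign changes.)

x=2: ŷ = 22 + 3·2 = 28; e = 32 − 28 = 4
x=4: ŷ = 22 + 3·4 = 34; e = 30 − 34 = -4
x=8: ŷ = 22 + 3·8 = 46; e = 42 − 46 = -4
x=10: ŷ = 22 + 3·10 = 52; e = 56 − 52 = 4
Signs: + − − +
Runs: +×1, −×2, +×1 → 3

3 runs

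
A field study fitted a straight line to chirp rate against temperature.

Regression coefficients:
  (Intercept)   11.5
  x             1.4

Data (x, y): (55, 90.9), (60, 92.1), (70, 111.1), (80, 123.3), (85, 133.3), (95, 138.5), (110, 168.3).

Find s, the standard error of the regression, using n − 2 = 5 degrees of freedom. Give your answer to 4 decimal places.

s = 3.7842

x=55: ŷ = 11.5 + 1.4·55 = 88.5; r = 90.9 − 88.5 = 2.4
x=60: ŷ = 11.5 + 1.4·60 = 95.5; r = 92.1 − 95.5 = -3.4
x=70: ŷ = 11.5 + 1.4·70 = 109.5; r = 111.1 − 109.5 = 1.6
x=80: ŷ = 11.5 + 1.4·80 = 123.5; r = 123.3 − 123.5 = -0.2
x=85: ŷ = 11.5 + 1.4·85 = 130.5; r = 133.3 − 130.5 = 2.8
x=95: ŷ = 11.5 + 1.4·95 = 144.5; r = 138.5 − 144.5 = -6
x=110: ŷ = 11.5 + 1.4·110 = 165.5; r = 168.3 − 165.5 = 2.8
SSE = 5.76 + 11.56 + 2.56 + 0.04 + 7.84 + 36 + 7.84 = 71.6
s = √(71.6/5) = √14.32 ≈ 3.7842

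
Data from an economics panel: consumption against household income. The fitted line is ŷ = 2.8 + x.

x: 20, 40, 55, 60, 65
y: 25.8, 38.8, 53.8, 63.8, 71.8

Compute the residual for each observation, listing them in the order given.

x=20: ŷ = 2.8 + 20 = 22.8; e = 25.8 − 22.8 = 3
x=40: ŷ = 2.8 + 40 = 42.8; e = 38.8 − 42.8 = -4
x=55: ŷ = 2.8 + 55 = 57.8; e = 53.8 − 57.8 = -4
x=60: ŷ = 2.8 + 60 = 62.8; e = 63.8 − 62.8 = 1
x=65: ŷ = 2.8 + 65 = 67.8; e = 71.8 − 67.8 = 4

3, -4, -4, 1, 4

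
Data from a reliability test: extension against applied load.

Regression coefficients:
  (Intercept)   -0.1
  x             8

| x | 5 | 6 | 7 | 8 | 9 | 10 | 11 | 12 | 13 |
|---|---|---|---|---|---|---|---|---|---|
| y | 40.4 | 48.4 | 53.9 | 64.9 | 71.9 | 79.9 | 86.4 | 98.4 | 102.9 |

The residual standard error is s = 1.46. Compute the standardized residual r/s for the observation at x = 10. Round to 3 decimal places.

0.000

ŷ = -0.1 + 8·10 = 79.9
r = 79.9 − 79.9 = 0
r/s = 0 / 1.46 = 0.000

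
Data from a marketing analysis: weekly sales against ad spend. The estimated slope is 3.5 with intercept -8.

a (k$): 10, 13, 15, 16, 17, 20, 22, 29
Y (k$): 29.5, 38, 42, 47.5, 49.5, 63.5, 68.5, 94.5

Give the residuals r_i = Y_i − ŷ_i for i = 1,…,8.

2.5, 0.5, -2.5, -0.5, -2, 1.5, -0.5, 1

a=10: ŷ = -8 + 3.5·10 = 27; r = 29.5 − 27 = 2.5
a=13: ŷ = -8 + 3.5·13 = 37.5; r = 38 − 37.5 = 0.5
a=15: ŷ = -8 + 3.5·15 = 44.5; r = 42 − 44.5 = -2.5
a=16: ŷ = -8 + 3.5·16 = 48; r = 47.5 − 48 = -0.5
a=17: ŷ = -8 + 3.5·17 = 51.5; r = 49.5 − 51.5 = -2
a=20: ŷ = -8 + 3.5·20 = 62; r = 63.5 − 62 = 1.5
a=22: ŷ = -8 + 3.5·22 = 69; r = 68.5 − 69 = -0.5
a=29: ŷ = -8 + 3.5·29 = 93.5; r = 94.5 − 93.5 = 1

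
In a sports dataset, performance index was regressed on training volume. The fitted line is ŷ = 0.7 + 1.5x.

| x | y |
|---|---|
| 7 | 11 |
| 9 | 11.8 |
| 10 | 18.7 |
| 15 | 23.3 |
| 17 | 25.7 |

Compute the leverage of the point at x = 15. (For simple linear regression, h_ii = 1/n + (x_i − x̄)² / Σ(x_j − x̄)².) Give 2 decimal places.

h = 0.36

x̄ = (7 + 9 + 10 + 15 + 17)/5 = 11.6
Σ(x − x̄)² = 21.16 + 6.76 + 2.56 + 11.56 + 29.16 = 71.2
h = 1/5 + (3.4)²/71.2 = 0.2 + 0.16236 = 0.36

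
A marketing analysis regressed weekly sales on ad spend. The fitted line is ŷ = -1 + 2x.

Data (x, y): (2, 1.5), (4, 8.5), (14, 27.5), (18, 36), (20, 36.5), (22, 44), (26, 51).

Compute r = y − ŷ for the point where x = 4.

r = 1.5

ŷ = -1 + 2·4 = 7
r = 8.5 − 7 = 1.5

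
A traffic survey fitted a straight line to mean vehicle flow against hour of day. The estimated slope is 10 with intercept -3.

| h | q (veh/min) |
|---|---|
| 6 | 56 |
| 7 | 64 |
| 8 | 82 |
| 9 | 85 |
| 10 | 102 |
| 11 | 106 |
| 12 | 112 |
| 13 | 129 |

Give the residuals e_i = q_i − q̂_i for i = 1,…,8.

h=6: q̂ = -3 + 10·6 = 57; e = 56 − 57 = -1
h=7: q̂ = -3 + 10·7 = 67; e = 64 − 67 = -3
h=8: q̂ = -3 + 10·8 = 77; e = 82 − 77 = 5
h=9: q̂ = -3 + 10·9 = 87; e = 85 − 87 = -2
h=10: q̂ = -3 + 10·10 = 97; e = 102 − 97 = 5
h=11: q̂ = -3 + 10·11 = 107; e = 106 − 107 = -1
h=12: q̂ = -3 + 10·12 = 117; e = 112 − 117 = -5
h=13: q̂ = -3 + 10·13 = 127; e = 129 − 127 = 2

-1, -3, 5, -2, 5, -1, -5, 2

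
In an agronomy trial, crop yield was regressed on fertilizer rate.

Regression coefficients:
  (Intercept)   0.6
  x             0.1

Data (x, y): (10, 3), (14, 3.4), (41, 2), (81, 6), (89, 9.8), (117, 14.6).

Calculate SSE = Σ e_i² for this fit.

x=10: ŷ = 0.6 + 0.1·10 = 1.6; e = 3 − 1.6 = 1.4
x=14: ŷ = 0.6 + 0.1·14 = 2; e = 3.4 − 2 = 1.4
x=41: ŷ = 0.6 + 0.1·41 = 4.7; e = 2 − 4.7 = -2.7
x=81: ŷ = 0.6 + 0.1·81 = 8.7; e = 6 − 8.7 = -2.7
x=89: ŷ = 0.6 + 0.1·89 = 9.5; e = 9.8 − 9.5 = 0.3
x=117: ŷ = 0.6 + 0.1·117 = 12.3; e = 14.6 − 12.3 = 2.3
SSE = 1.96 + 1.96 + 7.29 + 7.29 + 0.09 + 5.29 = 23.88

SSE = 23.88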